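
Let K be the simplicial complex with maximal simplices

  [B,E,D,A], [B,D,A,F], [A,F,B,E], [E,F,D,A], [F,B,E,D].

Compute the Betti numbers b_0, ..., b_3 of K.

b_0 = 1, b_1 = 0, b_2 = 0, b_3 = 1.

K has 5 vertices, 10 edges, 10 triangles, 5 3-simplices.
rank ∂_0 = 0, rank ∂_1 = 4 ⇒ b_0 = 5 − 0 − 4 = 1; all invariant factors of ∂_1 are 1 so no torsion. So H_0 = Z.
rank ∂_1 = 4, rank ∂_2 = 6 ⇒ b_1 = 10 − 4 − 6 = 0; all invariant factors of ∂_2 are 1 so no torsion. So H_1 = 0.
rank ∂_2 = 6, rank ∂_3 = 4 ⇒ b_2 = 10 − 6 − 4 = 0; all invariant factors of ∂_3 are 1 so no torsion. So H_2 = 0.
rank ∂_3 = 4, rank ∂_4 = 0 ⇒ b_3 = 5 − 4 − 0 = 1. So H_3 = Z.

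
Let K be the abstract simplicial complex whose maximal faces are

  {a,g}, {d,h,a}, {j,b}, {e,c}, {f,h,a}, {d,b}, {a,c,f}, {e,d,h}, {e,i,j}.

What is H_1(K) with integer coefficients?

H_1 = Z^2.

Fix the vertex order a < b < c < d < e < f < g < h < i < j and write every simplex with vertices in increasing order. Then dim K = 2 and the simplices of K are:

  0-simplices (10): a, b, c, d, e, f, g, h, i, j
  1-simplices (16): ac, ad, af, ag, ah, bd, bj, ce, cf, de, dh, eh, ei, ej, fh, ij
  2-simplices (5): acf, adh, afh, deh, eij

giving chain groups C_0 ≅ Z^10, C_1 ≅ Z^16, C_2 ≅ Z^5.

∂_1: C_1 → C_0 maps an edge to its endpoints' difference, ∂[p,q] = q − p. For instance
  ∂af = f − a.
The 10×16 boundary matrix has rank 9 and Smith normal form diag(1,1,1,1,1,1,1,1,1).

The boundary map ∂_2: C_2 → C_1 acts by ∂[p,q,r] = [q,r] − [p,r] + [p,q]. For instance
  ∂acf = cf − af + ac,
  ∂adh = dh − ah + ad.
The resulting 16×5 matrix has rank 5, and its Smith normal form has invariant factors (1,1,1,1,1).

From H_k ≅ ker(∂_k) / im(∂_{k+1}) we obtain:

  H_1: rank ker ∂_1 − rank ∂_2 = (16 − 9) − 5 = 2, and the invariant factors of ∂_2 are all 1, so H_1 = Z^2.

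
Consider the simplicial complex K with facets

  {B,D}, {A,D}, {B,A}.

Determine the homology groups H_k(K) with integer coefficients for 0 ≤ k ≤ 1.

Fix the vertex order A < B < D and write every simplex with vertices in increasing order. Then dim K = 1 and the simplices of K are:

  0-simplices (3): A, B, D
  1-simplices (3): AB, AD, BD

giving chain groups C_0 ≅ Z^3, C_1 ≅ Z^3.

Boundary ∂_1: C_1 → C_0 maps an edge to its endpoints' difference, ∂[p,q] = q − p. For instance
  ∂BD = D − B.
The resulting 3×3 matrix has rank 2, and its Smith normal form has invariant factors (1,1).

Computing H_k = (kernel of ∂_k) / (image of ∂_{k+1}):

  H_0: rank C_0 − rank ∂_1 = 3 − 2 = 1, and the invariant factors of ∂_1 are all 1, so H_0 ≅ Z.
  H_1: rank ker ∂_1 − rank ∂_2 = (3 − 2) − 0 = 1, and there is no ∂_2, so H_1 ≅ Z.

H_0 ≅ Z,  H_1 ≅ Z.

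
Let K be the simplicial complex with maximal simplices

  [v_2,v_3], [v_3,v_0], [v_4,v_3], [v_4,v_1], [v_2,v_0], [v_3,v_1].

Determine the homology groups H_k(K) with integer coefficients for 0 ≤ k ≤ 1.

Fix the vertex order v_0 < v_1 < v_2 < v_3 < v_4 and write every simplex with vertices in increasing order. Then dim K = 1 and the simplices of K are:

  0-simplices (5): [v_0], [v_1], [v_2], [v_3], [v_4]
  1-simplices (6): [v_0,v_2], [v_0,v_3], [v_1,v_3], [v_1,v_4], [v_2,v_3], [v_3,v_4]

giving chain groups C_0 ≅ Z^5, C_1 ≅ Z^6.

∂_1: C_1 → C_0 sends each edge [p,q] (with p < q) to q − p.
The resulting 5×6 matrix has rank 4, and its Smith normal form has invariant factors (1,1,1,1).

Computing H_k = (kernel of ∂_k) / (image of ∂_{k+1}):

  H_0: rank C_0 − rank ∂_1 = 5 − 4 = 1, and the invariant factors of ∂_1 are all 1, so H_0 = Z.
  H_1: rank ker ∂_1 − rank ∂_2 = (6 − 4) − 0 = 2, and there is no ∂_2, so H_1 = Z^2.

As a check, the Euler characteristic is 5 − 6 = -1, which agrees with 1 − 2 = -1.
(K is a triangulation of a wedge of 2 circles.)

H_0 ≅ Z,  H_1 ≅ Z^2.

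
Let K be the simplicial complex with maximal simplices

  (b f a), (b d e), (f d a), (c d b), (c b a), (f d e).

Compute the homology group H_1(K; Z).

H_1 ≅ Z.

Take the total order a < b < c < d < e < f on the vertex set. Then K (dimension 2) consists of the simplices:

  0-simplices (6): a, b, c, d, e, f
  1-simplices (12): ab, ac, ad, af, bc, bd, be, bf, cd, de, df, ef
  2-simplices (6): abc, abf, adf, bcd, bde, def

Hence C_0 ≅ Z^6, C_1 ≅ Z^12, C_2 ≅ Z^6.

Boundary ∂_1: C_1 → C_0 maps an edge to its endpoints' difference, ∂[p,q] = q − p.
This gives a 6×12 integer matrix of rank 5; reducing to Smith normal form yields diagonal entries (1,1,1,1,1).

∂_2: C_2 → C_1 acts by ∂[p,q,r] = [q,r] − [p,r] + [p,q]. For instance
  ∂bcd = cd − bd + bc,
  ∂adf = df − af + ad.
This gives a 12×6 integer matrix of rank 6; reducing to Smith normal form yields diagonal entries (1,1,1,1,1,1).

Now H_k = ker ∂_k / im ∂_{k+1}, so:

  H_1: rank ker ∂_1 − rank ∂_2 = (12 − 5) − 6 = 1, and the invariant factors of ∂_2 are all 1, so H_1 ≅ Z.

(K is a triangulation of the cylinder S^1 x I.)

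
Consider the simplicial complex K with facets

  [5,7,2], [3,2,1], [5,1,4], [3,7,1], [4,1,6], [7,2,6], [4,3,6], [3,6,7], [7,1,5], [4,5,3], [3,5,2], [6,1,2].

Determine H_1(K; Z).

H_1 = Z/2.

Order the vertices as 1 < 2 < 3 < 4 < 5 < 6 < 7. Listing each simplex with vertices in this order, K has dimension 2 with simplices:

  0-simplices (7): [1], [2], [3], [4], [5], [6], [7]
  1-simplices (18): [1,2], [1,3], [1,4], [1,5], [1,6], [1,7], [2,3], [2,5], [2,6], [2,7], [3,4], [3,5], [3,6], [3,7], [4,5], [4,6], [5,7], [6,7]
  2-simplices (12): [1,2,3], [1,2,6], [1,3,7], [1,4,5], [1,4,6], [1,5,7], [2,3,5], [2,5,7], [2,6,7], [3,4,5], [3,4,6], [3,6,7]

giving chain groups C_0 ≅ Z^7, C_1 ≅ Z^18, C_2 ≅ Z^12.

The boundary map ∂_1: C_1 → C_0 sends each edge [p,q] (with p < q) to q − p. For instance
  ∂[6,7] = [7] − [6].
As a 7×18 matrix over Z this has rank 6, with invariant factors (1,1,1,1,1,1).

∂_2: C_2 → C_1 sends each 2-simplex [p,q,r] to [q,r] − [p,r] + [p,q]. For instance
  ∂[1,2,6] = [2,6] − [1,6] + [1,2],
  ∂[3,6,7] = [6,7] − [3,7] + [3,6].
The 18×12 boundary matrix has rank 12 and Smith normal form diag(1,1,1,1,1,1,1,1,1,1,1,2).

From H_k ≅ ker(∂_k) / im(∂_{k+1}) we obtain:

  H_1: rank ker ∂_1 − rank ∂_2 = (18 − 6) − 12 = 0, and ∂_2 has invariant factor 2 > 1, so H_1 ≅ Z/2.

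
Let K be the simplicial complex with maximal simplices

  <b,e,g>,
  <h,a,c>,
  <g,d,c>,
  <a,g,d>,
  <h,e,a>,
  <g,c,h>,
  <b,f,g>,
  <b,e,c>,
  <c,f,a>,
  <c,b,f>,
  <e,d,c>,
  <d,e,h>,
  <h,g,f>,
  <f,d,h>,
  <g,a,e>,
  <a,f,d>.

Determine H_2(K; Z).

H_2 = Z.

K has 8 vertices, 24 edges, 16 triangles.
rank ∂_2 = 15, rank ∂_3 = 0 ⇒ b_2 = 16 − 15 − 0 = 1. So H_2 ≅ Z.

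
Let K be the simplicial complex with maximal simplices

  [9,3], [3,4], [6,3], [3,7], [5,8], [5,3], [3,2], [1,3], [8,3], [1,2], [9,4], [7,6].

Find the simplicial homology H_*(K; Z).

K has 9 vertices, 12 edges.
rank ∂_0 = 0, rank ∂_1 = 8 ⇒ b_0 = 9 − 0 − 8 = 1; all invariant factors of ∂_1 are 1 so no torsion. So H_0 = Z.
rank ∂_1 = 8, rank ∂_2 = 0 ⇒ b_1 = 12 − 8 − 0 = 4. So H_1 = Z^4.

H_0 ≅ Z,  H_1 ≅ Z^4.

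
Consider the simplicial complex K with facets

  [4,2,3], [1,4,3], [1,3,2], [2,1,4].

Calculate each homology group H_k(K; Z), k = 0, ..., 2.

H_0 = Z,  H_1 = 0,  H_2 = Z.

We work with the vertex ordering 1 < 2 < 3 < 4. The simplices of K, each written with vertices in increasing order, are:

  0-simplices (4): [1], [2], [3], [4]
  1-simplices (6): [1,2], [1,3], [1,4], [2,3], [2,4], [3,4]
  2-simplices (4): [1,2,3], [1,2,4], [1,3,4], [2,3,4]

giving chain groups C_0 ≅ Z^4, C_1 ≅ Z^6, C_2 ≅ Z^4.

Boundary ∂_1: C_1 → C_0 sends each edge [p,q] (with p < q) to q − p. For instance
  ∂[3,4] = [4] − [3].
The 4×6 boundary matrix has rank 3 and Smith normal form diag(1,1,1).

∂_2: C_2 → C_1 acts by ∂[p,q,r] = [q,r] − [p,r] + [p,q]. For instance
  ∂[1,2,4] = [2,4] − [1,4] + [1,2],
  ∂[1,3,4] = [3,4] − [1,4] + [1,3].
The resulting 6×4 matrix has rank 3, and its Smith normal form has invariant factors (1,1,1).

Now H_k = ker ∂_k / im ∂_{k+1}, so:

  H_0: rank C_0 − rank ∂_1 = 4 − 3 = 1, and the invariant factors of ∂_1 are all 1, so H_0 = Z.
  H_1: rank ker ∂_1 − rank ∂_2 = (6 − 3) − 3 = 0, and the invariant factors of ∂_2 are all 1, so H_1 = 0.
  H_2: rank ker ∂_2 − rank ∂_3 = (4 − 3) − 0 = 1, and there is no ∂_3, so H_2 = Z.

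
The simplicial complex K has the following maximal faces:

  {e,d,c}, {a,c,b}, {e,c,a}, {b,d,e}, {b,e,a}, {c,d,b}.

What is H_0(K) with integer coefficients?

H_0 = Z.

Take the total order a < b < c < d < e on the vertex set. Then K (dimension 2) consists of the simplices:

  0-simplices (5): a, b, c, d, e
  1-simplices (9): ab, ac, ae, bc, bd, be, cd, ce, de
  2-simplices (6): abc, abe, ace, bcd, bde, cde

giving chain groups C_0 ≅ Z^5, C_1 ≅ Z^9, C_2 ≅ Z^6.

∂_1: C_1 → C_0 maps an edge to its endpoints' difference, ∂[p,q] = q − p.
As a 5×9 matrix over Z this has rank 4, with invariant factors (1,1,1,1).

∂_2: C_2 → C_1 maps a triangle to the signed sum of its edges. For instance
  ∂bde = de − be + bd,
  ∂cde = de − ce + cd.
As a 9×6 matrix over Z this has rank 5, with invariant factors (1,1,1,1,1).

From H_k ≅ ker(∂_k) / im(∂_{k+1}) we obtain:

  H_0: rank C_0 − rank ∂_1 = 5 − 4 = 1, and the invariant factors of ∂_1 are all 1, so H_0 = Z.

(K is a triangulation of the 2-sphere S^2.)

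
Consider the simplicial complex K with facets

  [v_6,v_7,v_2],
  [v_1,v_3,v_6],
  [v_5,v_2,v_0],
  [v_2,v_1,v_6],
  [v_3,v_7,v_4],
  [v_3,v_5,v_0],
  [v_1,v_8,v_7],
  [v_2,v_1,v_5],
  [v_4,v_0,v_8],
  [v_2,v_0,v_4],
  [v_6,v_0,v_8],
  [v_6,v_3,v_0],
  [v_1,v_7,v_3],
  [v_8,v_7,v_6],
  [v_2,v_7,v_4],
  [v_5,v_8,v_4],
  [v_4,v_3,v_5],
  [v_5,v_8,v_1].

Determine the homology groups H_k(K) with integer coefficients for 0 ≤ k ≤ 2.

K has 9 vertices, 27 edges, 18 triangles.
rank ∂_0 = 0, rank ∂_1 = 8 ⇒ b_0 = 9 − 0 − 8 = 1; all invariant factors of ∂_1 are 1 so no torsion. So H_0 ≅ Z.
rank ∂_1 = 8, rank ∂_2 = 18 ⇒ b_1 = 27 − 8 − 18 = 1; ∂_2 has invariant factor(s) [2] giving torsion. So H_1 ≅ Z × Z/2.
rank ∂_2 = 18, rank ∂_3 = 0 ⇒ b_2 = 18 − 18 − 0 = 0. So H_2 ≅ 0.

H_0 = Z,  H_1 = Z × Z/2,  H_2 = 0.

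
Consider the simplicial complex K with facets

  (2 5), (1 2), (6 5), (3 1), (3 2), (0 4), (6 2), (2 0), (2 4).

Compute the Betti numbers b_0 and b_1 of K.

Take the total order 0 < 1 < 2 < 3 < 4 < 5 < 6 on the vertex set. Then K (dimension 1) consists of the simplices:

  0-simplices (7): [0], [1], [2], [3], [4], [5], [6]
  1-simplices (9): [0,2], [0,4], [1,2], [1,3], [2,3], [2,4], [2,5], [2,6], [5,6]

so the chain groups are C_0 ≅ Z^7, C_1 ≅ Z^9.

The boundary map ∂_1: C_1 → C_0 maps an edge to its endpoints' difference, ∂[p,q] = q − p. For instance
  ∂[2,5] = [5] − [2].
This gives a 7×9 integer matrix of rank 6; reducing to Smith normal form yields diagonal entries (1,1,1,1,1,1).

From H_k ≅ ker(∂_k) / im(∂_{k+1}) we obtain:

  H_0: rank C_0 − rank ∂_1 = 7 − 6 = 1, and the invariant factors of ∂_1 are all 1, so H_0 = Z.
  H_1: rank ker ∂_1 − rank ∂_2 = (9 − 6) − 0 = 3, and there is no ∂_2, so H_1 = Z^3.

Hence the Betti numbers are b_0 = 1, b_1 = 3.

b_0 = 1, b_1 = 3.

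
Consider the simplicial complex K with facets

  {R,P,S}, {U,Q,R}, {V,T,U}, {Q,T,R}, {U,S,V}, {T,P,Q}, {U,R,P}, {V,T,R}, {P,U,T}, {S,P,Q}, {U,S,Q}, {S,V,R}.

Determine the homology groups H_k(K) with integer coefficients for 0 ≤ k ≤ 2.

H_0 = Z,  H_1 = Z/2Z,  H_2 = 0.

We work with the vertex ordering P < Q < R < S < T < U < V. The simplices of K, each written with vertices in increasing order, are:

  0-simplices (7): P, Q, R, S, T, U, V
  1-simplices (18): PQ, PR, PS, PT, PU, QR, QS, QT, QU, RS, RT, RU, RV, SU, SV, TU, TV, UV
  2-simplices (12): PQS, PQT, PRS, PRU, PTU, QRT, QRU, QSU, RSV, RTV, SUV, TUV

Hence C_0 ≅ Z^7, C_1 ≅ Z^18, C_2 ≅ Z^12.

Boundary ∂_1: C_1 → C_0 maps an edge to its endpoints' difference, ∂[p,q] = q − p. For instance
  ∂RU = U − R.
This gives a 7×18 integer matrix of rank 6; reducing to Smith normal form yields diagonal entries (1,1,1,1,1,1).

Boundary ∂_2: C_2 → C_1 maps a triangle to the signed sum of its edges. For instance
  ∂RSV = SV − RV + RS,
  ∂QSU = SU − QU + QS.
The resulting 18×12 matrix has rank 12, and its Smith normal form has invariant factors (1,1,1,1,1,1,1,1,1,1,1,2).

Now H_k = ker ∂_k / im ∂_{k+1}, so:

  H_0: rank C_0 − rank ∂_1 = 7 − 6 = 1, and the invariant factors of ∂_1 are all 1, so H_0 = Z.
  H_1: rank ker ∂_1 − rank ∂_2 = (18 − 6) − 12 = 0, and ∂_2 has invariant factor 2 > 1, so H_1 = Z/2Z.
  H_2: rank ker ∂_2 − rank ∂_3 = (12 − 12) − 0 = 0, and there is no ∂_3, so H_2 = 0.

(K is a triangulation of the real projective plane RP^2.)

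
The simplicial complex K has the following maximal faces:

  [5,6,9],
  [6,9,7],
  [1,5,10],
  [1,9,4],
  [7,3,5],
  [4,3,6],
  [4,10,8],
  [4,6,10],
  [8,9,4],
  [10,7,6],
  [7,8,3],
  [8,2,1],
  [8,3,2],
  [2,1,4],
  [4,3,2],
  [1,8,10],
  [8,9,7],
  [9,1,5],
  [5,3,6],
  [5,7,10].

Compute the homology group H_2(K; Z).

Order the vertices as 1 < 2 < 3 < 4 < 5 < 6 < 7 < 8 < 9 < 10. Listing each simplex with vertices in this order, K has dimension 2 with simplices:

  0-simplices (10): [1], [2], [3], [4], [5], [6], [7], [8], [9], [10]
  1-simplices (30): (30 of them)
  2-simplices (20): (20 of them)

Hence C_0 ≅ Z^10, C_1 ≅ Z^30, C_2 ≅ Z^20.

The boundary map ∂_1: C_1 → C_0 maps an edge to its endpoints' difference, ∂[p,q] = q − p. For instance
  ∂[1,2] = [2] − [1].
As a 10×30 matrix over Z this has rank 9, with invariant factors (1,1,1,1,1,1,1,1,1).

The boundary map ∂_2: C_2 → C_1 maps a triangle to the signed sum of its edges. For instance
  ∂[4,8,9] = [8,9] − [4,9] + [4,8],
  ∂[6,7,10] = [7,10] − [6,10] + [6,7].
As a 30×20 matrix over Z this has rank 20, with invariant factors (1,1,1,1,1,1,1,1,1,1,1,1,1,1,1,1,1,1,1,2).

Now H_k = ker ∂_k / im ∂_{k+1}, so:

  H_2: rank ker ∂_2 − rank ∂_3 = (20 − 20) − 0 = 0, and there is no ∂_3, so H_2 ≅ 0.

H_2 = 0.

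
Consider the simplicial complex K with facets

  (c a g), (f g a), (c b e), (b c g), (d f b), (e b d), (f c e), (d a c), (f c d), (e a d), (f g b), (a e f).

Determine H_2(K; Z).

Take the total order a < b < c < d < e < f < g on the vertex set. Then K (dimension 2) consists of the simplices:

  0-simplices (7): a, b, c, d, e, f, g
  1-simplices (18): ac, ad, ae, af, ag, bc, bd, be, bf, bg, cd, ce, cf, cg, de, df, ef, fg
  2-simplices (12): acd, acg, ade, aef, afg, bce, bcg, bde, bdf, bfg, cdf, cef

Hence C_0 ≅ Z^7, C_1 ≅ Z^18, C_2 ≅ Z^12.

Boundary ∂_1: C_1 → C_0 is given by ∂[p,q] = [q] − [p]. For instance
  ∂ad = d − a.
This gives a 7×18 integer matrix of rank 6; reducing to Smith normal form yields diagonal entries (1,1,1,1,1,1).

The boundary map ∂_2: C_2 → C_1 maps a triangle to the signed sum of its edges. For instance
  ∂aef = ef − af + ae,
  ∂ade = de − ae + ad.
The resulting 18×12 matrix has rank 12, and its Smith normal form has invariant factors (1,1,1,1,1,1,1,1,1,1,1,2).

Computing H_k = (kernel of ∂_k) / (image of ∂_{k+1}):

  H_2: rank ker ∂_2 − rank ∂_3 = (12 − 12) − 0 = 0, and there is no ∂_3, so H_2 ≅ 0.

(K is a triangulation of the real projective plane RP^2.)

H_2 ≅ 0.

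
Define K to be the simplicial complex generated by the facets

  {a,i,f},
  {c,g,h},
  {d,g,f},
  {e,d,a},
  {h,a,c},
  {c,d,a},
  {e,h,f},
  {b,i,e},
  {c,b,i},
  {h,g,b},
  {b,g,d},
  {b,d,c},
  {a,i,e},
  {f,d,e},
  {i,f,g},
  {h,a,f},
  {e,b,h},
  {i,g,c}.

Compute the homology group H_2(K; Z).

Take the total order a < b < c < d < e < f < g < h < i on the vertex set. Then K (dimension 2) consists of the simplices:

  0-simplices (9): a, b, c, d, e, f, g, h, i
  1-simplices (27): ac, ad, ae, af, ah, ai, bc, bd, be, bg, bh, bi, cd, cg, ch, ci, de, df, dg, ef, eh, ei, fg, fh, fi, gh, gi
  2-simplices (18): acd, ach, ade, aei, afh, afi, bcd, bci, bdg, beh, bei, bgh, cgh, cgi, def, dfg, efh, fgi

so the chain groups are C_0 ≅ Z^9, C_1 ≅ Z^27, C_2 ≅ Z^18.

The boundary map ∂_1: C_1 → C_0 maps an edge to its endpoints' difference, ∂[p,q] = q − p. For instance
  ∂ad = d − a.
As a 9×27 matrix over Z this has rank 8, with invariant factors (1,1,1,1,1,1,1,1).

The boundary map ∂_2: C_2 → C_1 acts by ∂[p,q,r] = [q,r] − [p,r] + [p,q]. For instance
  ∂bci = ci − bi + bc,
  ∂aei = ei − ai + ae.
The 27×18 boundary matrix has rank 18 and Smith normal form diag(1,1,1,1,1,1,1,1,1,1,1,1,1,1,1,1,1,2).

Now H_k = ker ∂_k / im ∂_{k+1}, so:

  H_2: rank ker ∂_2 − rank ∂_3 = (18 − 18) − 0 = 0, and there is no ∂_3, so H_2 ≅ 0.

H_2 ≅ 0.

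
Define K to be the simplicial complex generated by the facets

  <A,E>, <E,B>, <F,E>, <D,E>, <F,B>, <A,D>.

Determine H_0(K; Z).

Fix the vertex order A < B < D < E < F and write every simplex with vertices in increasing order. Then dim K = 1 and the simplices of K are:

  0-simplices (5): A, B, D, E, F
  1-simplices (6): AD, AE, BE, BF, DE, EF

Hence C_0 ≅ Z^5, C_1 ≅ Z^6.

∂_1: C_1 → C_0 sends each edge [p,q] (with p < q) to q − p. For instance
  ∂EF = F − E.
This gives a 5×6 integer matrix of rank 4; reducing to Smith normal form yields diagonal entries (1,1,1,1).

Reading off H_k = ker ∂_k / im ∂_{k+1}:

  H_0: rank C_0 − rank ∂_1 = 5 − 4 = 1, and the invariant factors of ∂_1 are all 1, so H_0 = Z.

H_0 = Z.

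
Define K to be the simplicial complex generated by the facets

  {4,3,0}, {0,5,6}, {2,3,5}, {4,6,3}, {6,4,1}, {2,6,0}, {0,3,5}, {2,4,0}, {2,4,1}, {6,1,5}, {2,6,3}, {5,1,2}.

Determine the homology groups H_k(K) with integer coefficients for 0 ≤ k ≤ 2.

H_0 ≅ Z,  H_1 ≅ Z/2,  H_2 = 0.

Order the vertices as 0 < 1 < 2 < 3 < 4 < 5 < 6. Listing each simplex with vertices in this order, K has dimension 2 with simplices:

  0-simplices (7): [0], [1], [2], [3], [4], [5], [6]
  1-simplices (18): [0,2], [0,3], [0,4], [0,5], [0,6], [1,2], [1,4], [1,5], [1,6], [2,3], [2,4], [2,5], [2,6], [3,4], [3,5], [3,6], [4,6], [5,6]
  2-simplices (12): [0,2,4], [0,2,6], [0,3,4], [0,3,5], [0,5,6], [1,2,4], [1,2,5], [1,4,6], [1,5,6], [2,3,5], [2,3,6], [3,4,6]

Hence C_0 ≅ Z^7, C_1 ≅ Z^18, C_2 ≅ Z^12.

∂_1: C_1 → C_0 sends each edge [p,q] (with p < q) to q − p.
As a 7×18 matrix over Z this has rank 6, with invariant factors (1,1,1,1,1,1).

The boundary map ∂_2: C_2 → C_1 sends each 2-simplex [p,q,r] to [q,r] − [p,r] + [p,q]. For instance
  ∂[0,2,4] = [2,4] − [0,4] + [0,2],
  ∂[0,2,6] = [2,6] − [0,6] + [0,2].
The 18×12 boundary matrix has rank 12 and Smith normal form diag(1,1,1,1,1,1,1,1,1,1,1,2).

Computing H_k = (kernel of ∂_k) / (image of ∂_{k+1}):

  H_0: rank C_0 − rank ∂_1 = 7 − 6 = 1, and the invariant factors of ∂_1 are all 1, so H_0 = Z.
  H_1: rank ker ∂_1 − rank ∂_2 = (18 − 6) − 12 = 0, and ∂_2 has invariant factor 2 > 1, so H_1 = Z/2.
  H_2: rank ker ∂_2 − rank ∂_3 = (12 − 12) − 0 = 0, and there is no ∂_3, so H_2 = 0.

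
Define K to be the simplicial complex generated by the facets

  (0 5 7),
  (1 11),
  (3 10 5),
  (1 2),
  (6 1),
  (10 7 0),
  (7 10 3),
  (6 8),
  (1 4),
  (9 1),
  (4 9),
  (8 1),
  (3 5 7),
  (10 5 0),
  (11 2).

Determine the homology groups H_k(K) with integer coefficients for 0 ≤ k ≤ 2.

H_0 = Z^2,  H_1 = Z^3,  H_2 = Z.

We work with the vertex ordering 0 < 1 < 2 < 3 < 4 < 5 < 6 < 7 < 8 < 9 < 10 < 11. The simplices of K, each written with vertices in increasing order, are:

  0-simplices (12): [0], [1], [2], [3], [4], [5], [6], [7], [8], [9], [10], [11]
  1-simplices (18): [0,5], [0,7], [0,10], [1,2], [1,4], [1,6], [1,8], [1,9], [1,11], [2,11], [3,5], [3,7], [3,10], [4,9], [5,7], [5,10], [6,8], [7,10]
  2-simplices (6): [0,5,7], [0,5,10], [0,7,10], [3,5,7], [3,5,10], [3,7,10]

so the chain groups are C_0 ≅ Z^12, C_1 ≅ Z^18, C_2 ≅ Z^6.

∂_1: C_1 → C_0 is given by ∂[p,q] = [q] − [p]. For instance
  ∂[3,5] = [5] − [3].
This gives a 12×18 integer matrix of rank 10; reducing to Smith normal form yields diagonal entries (1,1,1,1,1,1,1,1,1,1).

Boundary ∂_2: C_2 → C_1 acts by ∂[p,q,r] = [q,r] − [p,r] + [p,q]. For instance
  ∂[0,5,7] = [5,7] − [0,7] + [0,5],
  ∂[3,5,10] = [5,10] − [3,10] + [3,5].
This gives a 18×6 integer matrix of rank 5; reducing to Smith normal form yields diagonal entries (1,1,1,1,1).

Reading off H_k = ker ∂_k / im ∂_{k+1}:

  H_0: rank C_0 − rank ∂_1 = 12 − 10 = 2, and the invariant factors of ∂_1 are all 1, so H_0 ≅ Z^2.
  H_1: rank ker ∂_1 − rank ∂_2 = (18 − 10) − 5 = 3, and the invariant factors of ∂_2 are all 1, so H_1 ≅ Z^3.
  H_2: rank ker ∂_2 − rank ∂_3 = (6 − 5) − 0 = 1, and there is no ∂_3, so H_2 ≅ Z.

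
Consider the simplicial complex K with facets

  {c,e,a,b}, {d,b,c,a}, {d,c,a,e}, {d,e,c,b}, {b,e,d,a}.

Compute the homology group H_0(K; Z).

H_0 = Z.

Take the total order a < b < c < d < e on the vertex set. Then K (dimension 3) consists of the simplices:

  0-simplices (5): a, b, c, d, e
  1-simplices (10): ab, ac, ad, ae, bc, bd, be, cd, ce, de
  2-simplices (10): abc, abd, abe, acd, ace, ade, bcd, bce, bde, cde
  3-simplices (5): abcd, abce, abde, acde, bcde

giving chain groups C_0 ≅ Z^5, C_1 ≅ Z^10, C_2 ≅ Z^10, C_3 ≅ Z^5.

Boundary ∂_1: C_1 → C_0 is given by ∂[p,q] = [q] − [p]. For instance
  ∂ab = b − a.
This gives a 5×10 integer matrix of rank 4; reducing to Smith normal form yields diagonal entries (1,1,1,1).

Boundary ∂_2: C_2 → C_1 maps a triangle to the signed sum of its edges. For instance
  ∂abe = be − ae + ab,
  ∂abd = bd − ad + ab.
The resulting 10×10 matrix has rank 6, and its Smith normal form has invariant factors (1,1,1,1,1,1).

The boundary map ∂_3: C_3 → C_2 sends each 3-simplex σ to the alternating sum Σ_i (−1)^i (σ with its i-th vertex removed). For instance
  ∂abde = bde − ade + abe − abd,
  ∂bcde = cde − bde + bce − bcd.
The 10×5 boundary matrix has rank 4 and Smith normal form diag(1,1,1,1).

From H_k ≅ ker(∂_k) / im(∂_{k+1}) we obtain:

  H_0: rank C_0 − rank ∂_1 = 5 − 4 = 1, and the invariant factors of ∂_1 are all 1, so H_0 = Z.

(K is a triangulation of the 3-sphere S^3.)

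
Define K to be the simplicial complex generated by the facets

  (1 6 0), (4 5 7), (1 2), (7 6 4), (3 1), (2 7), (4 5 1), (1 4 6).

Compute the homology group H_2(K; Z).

H_2 ≅ 0.

K has 8 vertices, 13 edges, 5 triangles.
rank ∂_2 = 5, rank ∂_3 = 0 ⇒ b_2 = 5 − 5 − 0 = 0. So H_2 ≅ 0.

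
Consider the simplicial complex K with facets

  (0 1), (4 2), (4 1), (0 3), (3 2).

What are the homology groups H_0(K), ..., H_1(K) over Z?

Order the vertices as 0 < 1 < 2 < 3 < 4. Listing each simplex with vertices in this order, K has dimension 1 with simplices:

  0-simplices (5): [0], [1], [2], [3], [4]
  1-simplices (5): [0,1], [0,3], [1,4], [2,3], [2,4]

so the chain groups are C_0 ≅ Z^5, C_1 ≅ Z^5.

Boundary ∂_1: C_1 → C_0 is given by ∂[p,q] = [q] − [p]. For instance
  ∂[0,1] = [1] − [0].
The 5×5 boundary matrix has rank 4 and Smith normal form diag(1,1,1,1).

Reading off H_k = ker ∂_k / im ∂_{k+1}:

  H_0: rank C_0 − rank ∂_1 = 5 − 4 = 1, and the invariant factors of ∂_1 are all 1, so H_0 = Z.
  H_1: rank ker ∂_1 − rank ∂_2 = (5 − 4) − 0 = 1, and there is no ∂_2, so H_1 = Z.

(K is a triangulation of the circle S^1.)

H_0 ≅ Z,  H_1 ≅ Z.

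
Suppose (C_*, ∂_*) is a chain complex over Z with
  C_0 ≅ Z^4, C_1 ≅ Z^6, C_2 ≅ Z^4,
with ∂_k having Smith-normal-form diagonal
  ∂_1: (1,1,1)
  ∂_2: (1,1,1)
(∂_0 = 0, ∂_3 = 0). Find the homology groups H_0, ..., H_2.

H_0: b_0 = 4 − 0 − 3 = 1; torsion from ∂_1 factors > 1: none. So H_0 = Z.
H_1: b_1 = 6 − 3 − 3 = 0; torsion from ∂_2 factors > 1: none. So H_1 = 0.
H_2: b_2 = 4 − 3 − 0 = 1; torsion from ∂_3 factors > 1: none. So H_2 = Z.

H_0 = Z,  H_1 = 0,  H_2 = Z.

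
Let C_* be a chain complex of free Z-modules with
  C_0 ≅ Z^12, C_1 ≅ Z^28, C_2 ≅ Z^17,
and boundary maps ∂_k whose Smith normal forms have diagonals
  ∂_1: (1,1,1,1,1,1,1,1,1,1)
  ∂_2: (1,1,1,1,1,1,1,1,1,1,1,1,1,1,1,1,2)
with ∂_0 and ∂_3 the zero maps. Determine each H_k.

H_0 ≅ Z^2,  H_1 ≅ Z ⊕ Z/2Z,  H_2 = 0.

H_0: b_0 = 12 − 0 − 10 = 2; torsion from ∂_1 factors > 1: none. So H_0 ≅ Z^2.
H_1: b_1 = 28 − 10 − 17 = 1; torsion from ∂_2 factors > 1: [2]. So H_1 ≅ Z ⊕ Z/2Z.
H_2: b_2 = 17 − 17 − 0 = 0; torsion from ∂_3 factors > 1: none. So H_2 ≅ 0.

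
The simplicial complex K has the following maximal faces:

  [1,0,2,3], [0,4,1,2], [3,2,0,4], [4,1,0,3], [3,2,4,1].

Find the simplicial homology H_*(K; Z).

Take the total order 0 < 1 < 2 < 3 < 4 on the vertex set. Then K (dimension 3) consists of the simplices:

  0-simplices (5): [0], [1], [2], [3], [4]
  1-simplices (10): [0,1], [0,2], [0,3], [0,4], [1,2], [1,3], [1,4], [2,3], [2,4], [3,4]
  2-simplices (10): [0,1,2], [0,1,3], [0,1,4], [0,2,3], [0,2,4], [0,3,4], [1,2,3], [1,2,4], [1,3,4], [2,3,4]
  3-simplices (5): [0,1,2,3], [0,1,2,4], [0,1,3,4], [0,2,3,4], [1,2,3,4]

giving chain groups C_0 ≅ Z^5, C_1 ≅ Z^10, C_2 ≅ Z^10, C_3 ≅ Z^5.

The boundary map ∂_1: C_1 → C_0 is given by ∂[p,q] = [q] − [p].
This gives a 5×10 integer matrix of rank 4; reducing to Smith normal form yields diagonal entries (1,1,1,1).

∂_2: C_2 → C_1 maps a triangle to the signed sum of its edges. For instance
  ∂[0,2,4] = [2,4] − [0,4] + [0,2],
  ∂[1,2,4] = [2,4] − [1,4] + [1,2].
The 10×10 boundary matrix has rank 6 and Smith normal form diag(1,1,1,1,1,1).

The boundary map ∂_3: C_3 → C_2 sends each 3-simplex σ to the alternating sum Σ_i (−1)^i (σ with its i-th vertex removed). For instance
  ∂[0,1,2,3] = [1,2,3] − [0,2,3] + [0,1,3] − [0,1,2],
  ∂[1,2,3,4] = [2,3,4] − [1,3,4] + [1,2,4] − [1,2,3].
This gives a 10×5 integer matrix of rank 4; reducing to Smith normal form yields diagonal entries (1,1,1,1).

Computing H_k = (kernel of ∂_k) / (image of ∂_{k+1}):

  H_0: rank C_0 − rank ∂_1 = 5 − 4 = 1, and the invariant factors of ∂_1 are all 1, so H_0 ≅ Z.
  H_1: rank ker ∂_1 − rank ∂_2 = (10 − 4) − 6 = 0, and the invariant factors of ∂_2 are all 1, so H_1 ≅ 0.
  H_2: rank ker ∂_2 − rank ∂_3 = (10 − 6) − 4 = 0, and the invariant factors of ∂_3 are all 1, so H_2 ≅ 0.
  H_3: rank ker ∂_3 − rank ∂_4 = (5 − 4) − 0 = 1, and there is no ∂_4, so H_3 ≅ Z.

As a check, the Euler characteristic is 5 − 10 + 10 − 5 = 0, which agrees with 1 − 0 + 0 − 1 = 0.

H_0 = Z,  H_1 = 0,  H_2 = 0,  H_3 = Z.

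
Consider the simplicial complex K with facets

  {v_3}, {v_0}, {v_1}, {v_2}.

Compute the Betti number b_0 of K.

b_0 = 4.

Order the vertices as v_0 < v_1 < v_2 < v_3. Listing each simplex with vertices in this order, K has dimension 0 with simplices:

  0-simplices (4): [v_0], [v_1], [v_2], [v_3]

Hence C_0 ≅ Z^4.

Reading off H_k = ker ∂_k / im ∂_{k+1}:

  H_0: rank C_0 − rank ∂_1 = 4 − 0 = 4, and there is no ∂_1, so H_0 = Z^4.

Hence the Betti numbers are b_0 = 4.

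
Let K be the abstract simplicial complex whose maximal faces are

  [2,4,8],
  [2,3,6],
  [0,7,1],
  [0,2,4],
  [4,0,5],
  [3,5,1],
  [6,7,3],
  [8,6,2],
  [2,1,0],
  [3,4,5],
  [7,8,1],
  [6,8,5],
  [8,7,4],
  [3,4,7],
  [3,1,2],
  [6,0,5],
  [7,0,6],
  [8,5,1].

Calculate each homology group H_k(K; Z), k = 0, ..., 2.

Fix the vertex order 0 < 1 < 2 < 3 < 4 < 5 < 6 < 7 < 8 and write every simplex with vertices in increasing order. Then dim K = 2 and the simplices of K are:

  0-simplices (9): [0], [1], [2], [3], [4], [5], [6], [7], [8]
  1-simplices (27): (27 of them)
  2-simplices (18): [0,1,2], [0,1,7], [0,2,4], [0,4,5], [0,5,6], [0,6,7], [1,2,3], [1,3,5], [1,5,8], [1,7,8], [2,3,6], [2,4,8], [2,6,8], [3,4,5], [3,4,7], [3,6,7], [4,7,8], [5,6,8]

Hence C_0 ≅ Z^9, C_1 ≅ Z^27, C_2 ≅ Z^18.

The boundary map ∂_1: C_1 → C_0 sends each edge [p,q] (with p < q) to q − p. For instance
  ∂[3,7] = [7] − [3].
The resulting 9×27 matrix has rank 8, and its Smith normal form has invariant factors (1,1,1,1,1,1,1,1).

The boundary map ∂_2: C_2 → C_1 sends each 2-simplex [p,q,r] to [q,r] − [p,r] + [p,q]. For instance
  ∂[2,6,8] = [6,8] − [2,8] + [2,6],
  ∂[0,6,7] = [6,7] − [0,7] + [0,6].
The resulting 27×18 matrix has rank 17, and its Smith normal form has invariant factors (1,1,1,1,1,1,1,1,1,1,1,1,1,1,1,1,1).

Computing H_k = (kernel of ∂_k) / (image of ∂_{k+1}):

  H_0: rank C_0 − rank ∂_1 = 9 − 8 = 1, and the invariant factors of ∂_1 are all 1, so H_0 = Z.
  H_1: rank ker ∂_1 − rank ∂_2 = (27 − 8) − 17 = 2, and the invariant factors of ∂_2 are all 1, so H_1 = Z^2.
  H_2: rank ker ∂_2 − rank ∂_3 = (18 − 17) − 0 = 1, and there is no ∂_3, so H_2 = Z.

H_0 = Z,  H_1 = Z^2,  H_2 = Z.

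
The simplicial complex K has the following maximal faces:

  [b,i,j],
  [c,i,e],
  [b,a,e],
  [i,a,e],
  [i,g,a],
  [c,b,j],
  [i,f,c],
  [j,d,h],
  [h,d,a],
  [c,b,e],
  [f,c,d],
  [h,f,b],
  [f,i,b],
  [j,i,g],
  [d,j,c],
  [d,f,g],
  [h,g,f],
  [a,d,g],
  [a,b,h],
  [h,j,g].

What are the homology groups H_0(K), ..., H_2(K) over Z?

H_0 = Z,  H_1 = Z ⊕ Z/2,  H_2 = 0.

Take the total order a < b < c < d < e < f < g < h < i < j on the vertex set. Then K (dimension 2) consists of the simplices:

  0-simplices (10): a, b, c, d, e, f, g, h, i, j
  1-simplices (30): ab, ad, ae, ag, ah, ai, bc, be, bf, bh, bi, bj, cd, ce, cf, ci, cj, df, dg, dh, dj, ei, fg, fh, fi, gh, gi, gj, hj, ij
  2-simplices (20): abe, abh, adg, adh, aei, agi, bce, bcj, bfh, bfi, bij, cdf, cdj, cei, cfi, dfg, dhj, fgh, ghj, gij

giving chain groups C_0 ≅ Z^10, C_1 ≅ Z^30, C_2 ≅ Z^20.

∂_1: C_1 → C_0 is given by ∂[p,q] = [q] − [p].
This gives a 10×30 integer matrix of rank 9; reducing to Smith normal form yields diagonal entries (1,1,1,1,1,1,1,1,1).

Boundary ∂_2: C_2 → C_1 maps a triangle to the signed sum of its edges. For instance
  ∂dfg = fg − dg + df,
  ∂agi = gi − ai + ag.
The resulting 30×20 matrix has rank 20, and its Smith normal form has invariant factors (1,1,1,1,1,1,1,1,1,1,1,1,1,1,1,1,1,1,1,2).

Computing H_k = (kernel of ∂_k) / (image of ∂_{k+1}):

  H_0: rank C_0 − rank ∂_1 = 10 − 9 = 1, and the invariant factors of ∂_1 are all 1, so H_0 ≅ Z.
  H_1: rank ker ∂_1 − rank ∂_2 = (30 − 9) − 20 = 1, and ∂_2 has invariant factor 2 > 1, so H_1 ≅ Z ⊕ Z/2.
  H_2: rank ker ∂_2 − rank ∂_3 = (20 − 20) − 0 = 0, and there is no ∂_3, so H_2 ≅ 0.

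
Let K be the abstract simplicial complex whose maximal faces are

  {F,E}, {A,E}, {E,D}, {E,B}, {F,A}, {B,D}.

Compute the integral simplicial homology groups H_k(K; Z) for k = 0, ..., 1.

H_0 ≅ Z,  H_1 ≅ Z^2.

Fix the vertex order A < B < D < E < F and write every simplex with vertices in increasing order. Then dim K = 1 and the simplices of K are:

  0-simplices (5): A, B, D, E, F
  1-simplices (6): AE, AF, BD, BE, DE, EF

giving chain groups C_0 ≅ Z^5, C_1 ≅ Z^6.

The boundary map ∂_1: C_1 → C_0 sends each edge [p,q] (with p < q) to q − p.
As a 5×6 matrix over Z this has rank 4, with invariant factors (1,1,1,1).

From H_k ≅ ker(∂_k) / im(∂_{k+1}) we obtain:

  H_0: rank C_0 − rank ∂_1 = 5 − 4 = 1, and the invariant factors of ∂_1 are all 1, so H_0 ≅ Z.
  H_1: rank ker ∂_1 − rank ∂_2 = (6 − 4) − 0 = 2, and there is no ∂_2, so H_1 ≅ Z^2.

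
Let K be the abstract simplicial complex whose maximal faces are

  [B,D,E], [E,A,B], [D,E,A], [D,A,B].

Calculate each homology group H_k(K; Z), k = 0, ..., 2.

Take the total order A < B < D < E on the vertex set. Then K (dimension 2) consists of the simplices:

  0-simplices (4): A, B, D, E
  1-simplices (6): AB, AD, AE, BD, BE, DE
  2-simplices (4): ABD, ABE, ADE, BDE

so the chain groups are C_0 ≅ Z^4, C_1 ≅ Z^6, C_2 ≅ Z^4.

∂_1: C_1 → C_0 maps an edge to its endpoints' difference, ∂[p,q] = q − p.
The resulting 4×6 matrix has rank 3, and its Smith normal form has invariant factors (1,1,1).

∂_2: C_2 → C_1 sends each 2-simplex [p,q,r] to [q,r] − [p,r] + [p,q]. For instance
  ∂ABE = BE − AE + AB,
  ∂ADE = DE − AE + AD.
As a 6×4 matrix over Z this has rank 3, with invariant factors (1,1,1).

Computing H_k = (kernel of ∂_k) / (image of ∂_{k+1}):

  H_0: rank C_0 − rank ∂_1 = 4 − 3 = 1, and the invariant factors of ∂_1 are all 1, so H_0 = Z.
  H_1: rank ker ∂_1 − rank ∂_2 = (6 − 3) − 3 = 0, and the invariant factors of ∂_2 are all 1, so H_1 = 0.
  H_2: rank ker ∂_2 − rank ∂_3 = (4 − 3) − 0 = 1, and there is no ∂_3, so H_2 = Z.

As a check, the Euler characteristic is 4 − 6 + 4 = 2, which agrees with 1 − 0 + 1 = 2.

H_0 ≅ Z,  H_1 = 0,  H_2 ≅ Z.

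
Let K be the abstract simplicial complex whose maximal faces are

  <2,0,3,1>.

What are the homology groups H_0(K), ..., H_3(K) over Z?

Take the total order 0 < 1 < 2 < 3 on the vertex set. Then K (dimension 3) consists of the simplices:

  0-simplices (4): [0], [1], [2], [3]
  1-simplices (6): [0,1], [0,2], [0,3], [1,2], [1,3], [2,3]
  2-simplices (4): [0,1,2], [0,1,3], [0,2,3], [1,2,3]
  3-simplices (1): [0,1,2,3]

so the chain groups are C_0 ≅ Z^4, C_1 ≅ Z^6, C_2 ≅ Z^4, C_3 ≅ Z^1.

Boundary ∂_1: C_1 → C_0 sends each edge [p,q] (with p < q) to q − p. For instance
  ∂[0,3] = [3] − [0].
The resulting 4×6 matrix has rank 3, and its Smith normal form has invariant factors (1,1,1).

Boundary ∂_2: C_2 → C_1 acts by ∂[p,q,r] = [q,r] − [p,r] + [p,q]. For instance
  ∂[0,1,3] = [1,3] − [0,3] + [0,1],
  ∂[0,2,3] = [2,3] − [0,3] + [0,2].
As a 6×4 matrix over Z this has rank 3, with invariant factors (1,1,1).

Boundary ∂_3: C_3 → C_2 sends each 3-simplex σ to the alternating sum Σ_i (−1)^i (σ with its i-th vertex removed). For instance
  ∂[0,1,2,3] = [1,2,3] − [0,2,3] + [0,1,3] − [0,1,2].
This gives a 4×1 integer matrix of rank 1; reducing to Smith normal form yields diagonal entries (1).

Computing H_k = (kernel of ∂_k) / (image of ∂_{k+1}):

  H_0: rank C_0 − rank ∂_1 = 4 − 3 = 1, and the invariant factors of ∂_1 are all 1, so H_0 = Z.
  H_1: rank ker ∂_1 − rank ∂_2 = (6 − 3) − 3 = 0, and the invariant factors of ∂_2 are all 1, so H_1 = 0.
  H_2: rank ker ∂_2 − rank ∂_3 = (4 − 3) − 1 = 0, and the invariant factors of ∂_3 are all 1, so H_2 = 0.
  H_3: rank ker ∂_3 − rank ∂_4 = (1 − 1) − 0 = 0, and there is no ∂_4, so H_3 = 0.

H_0 ≅ Z,  H_1 = 0,  H_2 = 0,  H_3 = 0.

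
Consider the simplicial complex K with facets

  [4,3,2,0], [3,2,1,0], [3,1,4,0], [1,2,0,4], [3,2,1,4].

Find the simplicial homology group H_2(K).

H_2 = 0.

Take the total order 0 < 1 < 2 < 3 < 4 on the vertex set. Then K (dimension 3) consists of the simplices:

  0-simplices (5): [0], [1], [2], [3], [4]
  1-simplices (10): [0,1], [0,2], [0,3], [0,4], [1,2], [1,3], [1,4], [2,3], [2,4], [3,4]
  2-simplices (10): [0,1,2], [0,1,3], [0,1,4], [0,2,3], [0,2,4], [0,3,4], [1,2,3], [1,2,4], [1,3,4], [2,3,4]
  3-simplices (5): [0,1,2,3], [0,1,2,4], [0,1,3,4], [0,2,3,4], [1,2,3,4]

so the chain groups are C_0 ≅ Z^5, C_1 ≅ Z^10, C_2 ≅ Z^10, C_3 ≅ Z^5.

The boundary map ∂_1: C_1 → C_0 is given by ∂[p,q] = [q] − [p]. For instance
  ∂[1,3] = [3] − [1].
As a 5×10 matrix over Z this has rank 4, with invariant factors (1,1,1,1).

∂_2: C_2 → C_1 maps a triangle to the signed sum of its edges. For instance
  ∂[0,1,4] = [1,4] − [0,4] + [0,1],
  ∂[1,2,3] = [2,3] − [1,3] + [1,2].
As a 10×10 matrix over Z this has rank 6, with invariant factors (1,1,1,1,1,1).

∂_3: C_3 → C_2 sends each 3-simplex σ to the alternating sum Σ_i (−1)^i (σ with its i-th vertex removed). For instance
  ∂[0,1,2,4] = [1,2,4] − [0,2,4] + [0,1,4] − [0,1,2],
  ∂[0,1,2,3] = [1,2,3] − [0,2,3] + [0,1,3] − [0,1,2].
As a 10×5 matrix over Z this has rank 4, with invariant factors (1,1,1,1).

Now H_k = ker ∂_k / im ∂_{k+1}, so:

  H_2: rank ker ∂_2 − rank ∂_3 = (10 − 6) − 4 = 0, and the invariant factors of ∂_3 are all 1, so H_2 ≅ 0.

(K is a triangulation of the 3-sphere S^3.)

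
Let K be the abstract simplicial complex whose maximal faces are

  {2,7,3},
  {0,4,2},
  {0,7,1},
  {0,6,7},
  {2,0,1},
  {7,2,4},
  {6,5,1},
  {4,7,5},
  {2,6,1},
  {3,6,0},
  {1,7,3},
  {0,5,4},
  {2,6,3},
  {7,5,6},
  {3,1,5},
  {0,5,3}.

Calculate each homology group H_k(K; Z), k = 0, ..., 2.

K has 8 vertices, 24 edges, 16 triangles.
rank ∂_0 = 0, rank ∂_1 = 7 ⇒ b_0 = 8 − 0 − 7 = 1; all invariant factors of ∂_1 are 1 so no torsion. So H_0 ≅ Z.
rank ∂_1 = 7, rank ∂_2 = 15 ⇒ b_1 = 24 − 7 − 15 = 2; all invariant factors of ∂_2 are 1 so no torsion. So H_1 ≅ Z^2.
rank ∂_2 = 15, rank ∂_3 = 0 ⇒ b_2 = 16 − 15 − 0 = 1. So H_2 ≅ Z.

H_0 ≅ Z,  H_1 ≅ Z^2,  H_2 ≅ Z.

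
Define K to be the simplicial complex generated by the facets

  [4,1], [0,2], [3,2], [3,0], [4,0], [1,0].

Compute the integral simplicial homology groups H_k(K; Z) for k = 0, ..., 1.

H_0 = Z,  H_1 = Z^2.

We work with the vertex ordering 0 < 1 < 2 < 3 < 4. The simplices of K, each written with vertices in increasing order, are:

  0-simplices (5): [0], [1], [2], [3], [4]
  1-simplices (6): [0,1], [0,2], [0,3], [0,4], [1,4], [2,3]

giving chain groups C_0 ≅ Z^5, C_1 ≅ Z^6.

The boundary map ∂_1: C_1 → C_0 maps an edge to its endpoints' difference, ∂[p,q] = q − p.
The 5×6 boundary matrix has rank 4 and Smith normal form diag(1,1,1,1).

Reading off H_k = ker ∂_k / im ∂_{k+1}:

  H_0: rank C_0 − rank ∂_1 = 5 − 4 = 1, and the invariant factors of ∂_1 are all 1, so H_0 = Z.
  H_1: rank ker ∂_1 − rank ∂_2 = (6 − 4) − 0 = 2, and there is no ∂_2, so H_1 = Z^2.

As a check, the Euler characteristic is 5 − 6 = -1, which agrees with 1 − 2 = -1.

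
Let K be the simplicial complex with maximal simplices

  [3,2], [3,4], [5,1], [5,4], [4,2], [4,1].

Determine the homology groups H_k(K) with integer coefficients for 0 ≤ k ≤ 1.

Order the vertices as 1 < 2 < 3 < 4 < 5. Listing each simplex with vertices in this order, K has dimension 1 with simplices:

  0-simplices (5): [1], [2], [3], [4], [5]
  1-simplices (6): [1,4], [1,5], [2,3], [2,4], [3,4], [4,5]

giving chain groups C_0 ≅ Z^5, C_1 ≅ Z^6.

The boundary map ∂_1: C_1 → C_0 sends each edge [p,q] (with p < q) to q − p. For instance
  ∂[2,4] = [4] − [2].
The resulting 5×6 matrix has rank 4, and its Smith normal form has invariant factors (1,1,1,1).

From H_k ≅ ker(∂_k) / im(∂_{k+1}) we obtain:

  H_0: rank C_0 − rank ∂_1 = 5 − 4 = 1, and the invariant factors of ∂_1 are all 1, so H_0 ≅ Z.
  H_1: rank ker ∂_1 − rank ∂_2 = (6 − 4) − 0 = 2, and there is no ∂_2, so H_1 ≅ Z^2.

As a check, the Euler characteristic is 5 − 6 = -1, which agrees with 1 − 2 = -1.

H_0 ≅ Z,  H_1 ≅ Z^2.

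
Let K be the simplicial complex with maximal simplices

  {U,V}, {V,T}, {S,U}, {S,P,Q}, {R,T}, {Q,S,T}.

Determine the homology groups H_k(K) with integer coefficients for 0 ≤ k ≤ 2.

H_0 ≅ Z,  H_1 ≅ Z,  H_2 = 0.

Fix the vertex order P < Q < R < S < T < U < V and write every simplex with vertices in increasing order. Then dim K = 2 and the simplices of K are:

  0-simplices (7): P, Q, R, S, T, U, V
  1-simplices (9): PQ, PS, QS, QT, RT, ST, SU, TV, UV
  2-simplices (2): PQS, QST

Hence C_0 ≅ Z^7, C_1 ≅ Z^9, C_2 ≅ Z^2.

The boundary map ∂_1: C_1 → C_0 is given by ∂[p,q] = [q] − [p]. For instance
  ∂TV = V − T.
The 7×9 boundary matrix has rank 6 and Smith normal form diag(1,1,1,1,1,1).

Boundary ∂_2: C_2 → C_1 acts by ∂[p,q,r] = [q,r] − [p,r] + [p,q]. For instance
  ∂PQS = QS − PS + PQ,
  ∂QST = ST − QT + QS.
The 9×2 boundary matrix has rank 2 and Smith normal form diag(1,1).

Computing H_k = (kernel of ∂_k) / (image of ∂_{k+1}):

  H_0: rank C_0 − rank ∂_1 = 7 − 6 = 1, and the invariant factors of ∂_1 are all 1, so H_0 ≅ Z.
  H_1: rank ker ∂_1 − rank ∂_2 = (9 − 6) − 2 = 1, and the invariant factors of ∂_2 are all 1, so H_1 ≅ Z.
  H_2: rank ker ∂_2 − rank ∂_3 = (2 − 2) − 0 = 0, and there is no ∂_3, so H_2 ≅ 0.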